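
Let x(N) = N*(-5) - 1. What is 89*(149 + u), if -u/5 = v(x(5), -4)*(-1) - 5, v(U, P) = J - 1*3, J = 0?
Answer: 14151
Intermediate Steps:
x(N) = -1 - 5*N (x(N) = -5*N - 1 = -1 - 5*N)
v(U, P) = -3 (v(U, P) = 0 - 1*3 = 0 - 3 = -3)
u = 10 (u = -5*(-3*(-1) - 5) = -5*(3 - 5) = -5*(-2) = 10)
89*(149 + u) = 89*(149 + 10) = 89*159 = 14151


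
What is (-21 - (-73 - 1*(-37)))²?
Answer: 225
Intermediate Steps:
(-21 - (-73 - 1*(-37)))² = (-21 - (-73 + 37))² = (-21 - 1*(-36))² = (-21 + 36)² = 15² = 225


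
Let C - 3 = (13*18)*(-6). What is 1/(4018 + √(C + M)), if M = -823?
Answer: 2009/8073274 - I*√139/4036637 ≈ 0.00024885 - 2.9207e-6*I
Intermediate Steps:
C = -1401 (C = 3 + (13*18)*(-6) = 3 + 234*(-6) = 3 - 1404 = -1401)
1/(4018 + √(C + M)) = 1/(4018 + √(-1401 - 823)) = 1/(4018 + √(-2224)) = 1/(4018 + 4*I*√139)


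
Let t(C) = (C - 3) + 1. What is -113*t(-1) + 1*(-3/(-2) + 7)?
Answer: 695/2 ≈ 347.50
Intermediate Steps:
t(C) = -2 + C (t(C) = (-3 + C) + 1 = -2 + C)
-113*t(-1) + 1*(-3/(-2) + 7) = -113*(-2 - 1) + 1*(-3/(-2) + 7) = -113*(-3) + 1*(-3*(-½) + 7) = 339 + 1*(3/2 + 7) = 339 + 1*(17/2) = 339 + 17/2 = 695/2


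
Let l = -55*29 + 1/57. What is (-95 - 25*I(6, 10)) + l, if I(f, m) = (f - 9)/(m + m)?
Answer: -384461/228 ≈ -1686.2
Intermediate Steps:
I(f, m) = (-9 + f)/(2*m) (I(f, m) = (-9 + f)/((2*m)) = (-9 + f)*(1/(2*m)) = (-9 + f)/(2*m))
l = -90914/57 (l = -1595 + 1/57 = -90914/57 ≈ -1595.0)
(-95 - 25*I(6, 10)) + l = (-95 - 25*(-9 + 6)/(2*10)) - 90914/57 = (-95 - 25*(-3)/(2*10)) - 90914/57 = (-95 - 25*(-3/20)) - 90914/57 = (-95 + 15/4) - 90914/57 = -365/4 - 90914/57 = -384461/228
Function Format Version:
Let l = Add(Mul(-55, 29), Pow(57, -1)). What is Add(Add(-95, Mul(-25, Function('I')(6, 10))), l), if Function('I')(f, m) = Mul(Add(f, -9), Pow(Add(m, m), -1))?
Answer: Rational(-384461, 228) ≈ -1686.2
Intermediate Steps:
Function('I')(f, m) = Mul(Rational(1, 2), Pow(m, -1), Add(-9, f)) (Function('I')(f, m) = Mul(Add(-9, f), Pow(Mul(2, m), -1)) = Mul(Add(-9, f), Mul(Rational(1, 2), Pow(m, -1))) = Mul(Rational(1, 2), Pow(m, -1), Add(-9, f)))
l = Rational(-90914, 57) (l = Add(-1595, Rational(1, 57)) = Rational(-90914, 57) ≈ -1595.0)
Add(Add(-95, Mul(-25, Function('I')(6, 10))), l) = Add(Add(-95, Mul(-25, Mul(Rational(1, 2), Pow(10, -1), Add(-9, 6)))), Rational(-90914, 57)) = Add(Add(-95, Mul(-25, Mul(Rational(1, 2), Rational(1, 10), -3))), Rational(-90914, 57)) = Add(Add(-95, Mul(-25, Rational(-3, 20))), Rational(-90914, 57)) = Add(Add(-95, Rational(15, 4)), Rational(-90914, 57)) = Add(Rational(-365, 4), Rational(-90914, 57)) = Rational(-384461, 228)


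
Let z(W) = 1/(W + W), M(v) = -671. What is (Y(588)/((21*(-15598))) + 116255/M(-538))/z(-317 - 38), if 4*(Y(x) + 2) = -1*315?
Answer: 4915807779235/39962076 ≈ 1.2301e+5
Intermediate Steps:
Y(x) = -323/4 (Y(x) = -2 + (-1*315)/4 = -2 + (¼)*(-315) = -2 - 315/4 = -323/4)
z(W) = 1/(2*W)
(Y(588)/((21*(-15598))) + 116255/M(-538))/z(-317 - 38) = (-323/(4*(21*(-15598))) + 116255/(-671))/((1/(2*(-317 - 38)))) = (-323/4/(-327558) + 116255*(-1/671))/(((½)/(-355))) = (-323/4*(-1/327558) - 116255/671)/(((½)*(-1/355))) = (323/1310232 - 116255/671)/(-1/710) = -13847345857/79924152*(-710) = 4915807779235/39962076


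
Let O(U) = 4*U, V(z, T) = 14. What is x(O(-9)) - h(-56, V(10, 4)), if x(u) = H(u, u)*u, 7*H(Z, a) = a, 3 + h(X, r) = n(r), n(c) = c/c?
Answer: 1310/7 ≈ 187.14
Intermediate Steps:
n(c) = 1
h(X, r) = -2 (h(X, r) = -3 + 1 = -2)
H(Z, a) = a/7
x(u) = u²/7 (x(u) = (u/7)*u = u²/7)
x(O(-9)) - h(-56, V(10, 4)) = (4*(-9))²/7 - 1*(-2) = (⅐)*(-36)² + 2 = (⅐)*1296 + 2 = 1296/7 + 2 = 1310/7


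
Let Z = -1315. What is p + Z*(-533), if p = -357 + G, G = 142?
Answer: 700680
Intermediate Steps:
p = -215 (p = -357 + 142 = -215)
p + Z*(-533) = -215 - 1315*(-533) = -215 + 700895 = 700680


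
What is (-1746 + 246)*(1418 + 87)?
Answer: -2257500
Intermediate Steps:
(-1746 + 246)*(1418 + 87) = -1500*1505 = -2257500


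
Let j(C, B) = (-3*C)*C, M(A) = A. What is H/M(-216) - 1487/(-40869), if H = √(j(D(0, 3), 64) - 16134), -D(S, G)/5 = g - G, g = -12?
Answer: 1487/40869 - I*√33009/216 ≈ 0.036385 - 0.84113*I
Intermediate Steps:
D(S, G) = 60 + 5*G (D(S, G) = -5*(-12 - G) = 60 + 5*G)
j(C, B) = -3*C²
H = I*√33009 (H = √(-3*(60 + 5*3)² - 16134) = √(-3*(60 + 15)² - 16134) = √(-3*75² - 16134) = √(-3*5625 - 16134) = √(-16875 - 16134) = √(-33009) = I*√33009 ≈ 181.68*I)
H/M(-216) - 1487/(-40869) = (I*√33009)/(-216) - 1487/(-40869) = (I*√33009)*(-1/216) - 1487*(-1/40869) = -I*√33009/216 + 1487/40869 = 1487/40869 - I*√33009/216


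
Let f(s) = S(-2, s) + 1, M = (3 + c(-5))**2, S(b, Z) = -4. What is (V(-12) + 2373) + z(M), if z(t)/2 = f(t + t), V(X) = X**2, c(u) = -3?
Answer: 2511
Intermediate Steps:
M = 0 (M = (3 - 3)**2 = 0**2 = 0)
f(s) = -3 (f(s) = -4 + 1 = -3)
z(t) = -6 (z(t) = 2*(-3) = -6)
(V(-12) + 2373) + z(M) = ((-12)**2 + 2373) - 6 = (144 + 2373) - 6 = 2517 - 6 = 2511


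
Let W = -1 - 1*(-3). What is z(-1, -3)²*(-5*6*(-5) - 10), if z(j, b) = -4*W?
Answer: 8960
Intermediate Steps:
W = 2 (W = -1 + 3 = 2)
z(j, b) = -8 (z(j, b) = -4*2 = -8)
z(-1, -3)²*(-5*6*(-5) - 10) = (-8)²*(-5*6*(-5) - 10) = 64*(-30*(-5) - 10) = 64*(150 - 10) = 64*140 = 8960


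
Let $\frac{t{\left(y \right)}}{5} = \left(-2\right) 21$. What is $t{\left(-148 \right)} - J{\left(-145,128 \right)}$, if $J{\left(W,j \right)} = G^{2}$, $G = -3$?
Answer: $-219$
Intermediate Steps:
$J{\left(W,j \right)} = 9$ ($J{\left(W,j \right)} = \left(-3\right)^{2} = 9$)
$t{\left(y \right)} = -210$ ($t{\left(y \right)} = 5 \left(\left(-2\right) 21\right) = 5 \left(-42\right) = -210$)
$t{\left(-148 \right)} - J{\left(-145,128 \right)} = -210 - 9 = -219$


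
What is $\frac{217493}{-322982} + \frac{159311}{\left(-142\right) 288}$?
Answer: $- \frac{30174589565}{6604335936} \approx -4.5689$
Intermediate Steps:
$\frac{217493}{-322982} + \frac{159311}{\left(-142\right) 288} = 217493 \left(- \frac{1}{322982}\right) + \frac{159311}{-40896} = - \frac{217493}{322982} + 159311 \left(- \frac{1}{40896}\right) = - \frac{217493}{322982} - \frac{159311}{40896} = - \frac{30174589565}{6604335936}$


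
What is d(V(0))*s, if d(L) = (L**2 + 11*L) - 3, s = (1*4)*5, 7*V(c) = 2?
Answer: 220/49 ≈ 4.4898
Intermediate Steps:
V(c) = 2/7 (V(c) = (1/7)*2 = 2/7)
s = 20 (s = 4*5 = 20)
d(L) = -3 + L**2 + 11*L
d(V(0))*s = (-3 + (2/7)**2 + 11*(2/7))*20 = (-3 + 4/49 + 22/7)*20 = (11/49)*20 = 220/49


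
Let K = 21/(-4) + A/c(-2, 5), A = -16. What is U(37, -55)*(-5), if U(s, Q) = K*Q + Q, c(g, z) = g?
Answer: 4125/4 ≈ 1031.3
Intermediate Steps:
K = 11/4 (K = 21/(-4) - 16/(-2) = 21*(-¼) - 16*(-½) = -21/4 + 8 = 11/4 ≈ 2.7500)
U(s, Q) = 15*Q/4 (U(s, Q) = 11*Q/4 + Q = 15*Q/4)
U(37, -55)*(-5) = ((15/4)*(-55))*(-5) = -825/4*(-5) = 4125/4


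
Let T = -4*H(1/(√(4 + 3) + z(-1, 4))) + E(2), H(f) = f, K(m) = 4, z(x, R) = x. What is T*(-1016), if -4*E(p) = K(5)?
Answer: 5080/3 + 2032*√7/3 ≈ 3485.4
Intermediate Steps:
E(p) = -1 (E(p) = -¼*4 = -1)
T = -1 - 4/(-1 + √7) (T = -4/(√(4 + 3) - 1) - 1 = -4/(√7 - 1) - 1 = -4/(-1 + √7) - 1 = -1 - 4/(-1 + √7) ≈ -3.4305)
T*(-1016) = (-5/3 - 2*√7/3)*(-1016) = 5080/3 + 2032*√7/3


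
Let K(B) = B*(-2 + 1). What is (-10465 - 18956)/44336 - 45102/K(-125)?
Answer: -2003319897/5542000 ≈ -361.48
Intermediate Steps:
K(B) = -B (K(B) = B*(-1) = -B)
(-10465 - 18956)/44336 - 45102/K(-125) = (-10465 - 18956)/44336 - 45102/((-1*(-125))) = -29421*1/44336 - 45102/125 = -29421/44336 - 45102*1/125 = -29421/44336 - 45102/125 = -2003319897/5542000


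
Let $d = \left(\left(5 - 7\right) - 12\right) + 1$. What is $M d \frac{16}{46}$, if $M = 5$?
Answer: $- \frac{520}{23} \approx -22.609$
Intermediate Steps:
$d = -13$ ($d = \left(\left(5 - 7\right) - 12\right) + 1 = \left(-2 - 12\right) + 1 = -14 + 1 = -13$)
$M d \frac{16}{46} = 5 \left(-13\right) \frac{16}{46} = - 65 \cdot 16 \cdot \frac{1}{46} = \left(-65\right) \frac{8}{23} = - \frac{520}{23}$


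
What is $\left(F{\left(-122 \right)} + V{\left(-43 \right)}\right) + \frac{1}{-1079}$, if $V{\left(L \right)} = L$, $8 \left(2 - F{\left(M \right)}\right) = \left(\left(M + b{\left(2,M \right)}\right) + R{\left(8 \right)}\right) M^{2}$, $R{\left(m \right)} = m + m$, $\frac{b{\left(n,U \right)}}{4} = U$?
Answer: $\frac{1192398583}{1079} \approx 1.1051 \cdot 10^{6}$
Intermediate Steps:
$b{\left(n,U \right)} = 4 U$
$R{\left(m \right)} = 2 m$
$F{\left(M \right)} = 2 - \frac{M^{2} \left(16 + 5 M\right)}{8}$ ($F{\left(M \right)} = 2 - \frac{\left(\left(M + 4 M\right) + 2 \cdot 8\right) M^{2}}{8} = 2 - \frac{\left(5 M + 16\right) M^{2}}{8} = 2 - \frac{\left(16 + 5 M\right) M^{2}}{8} = 2 - \frac{M^{2} \left(16 + 5 M\right)}{8}$)
$\left(F{\left(-122 \right)} + V{\left(-43 \right)}\right) + \frac{1}{-1079} = \left(\left(2 - 2 \left(-122\right)^{2} - \frac{5 \left(-122\right)^{3}}{8}\right) - 43\right) + \frac{1}{-1079} = \left(\left(2 - 29768 - -1134905\right) - 43\right) - \frac{1}{1079} = \left(\left(2 - 29768 + 1134905\right) - 43\right) - \frac{1}{1079} = \left(1105139 - 43\right) - \frac{1}{1079} = 1105096 - \frac{1}{1079} = \frac{1192398583}{1079}$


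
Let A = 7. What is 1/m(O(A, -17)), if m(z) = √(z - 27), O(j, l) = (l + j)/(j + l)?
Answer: -I*√26/26 ≈ -0.19612*I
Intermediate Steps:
O(j, l) = 1 (O(j, l) = (j + l)/(j + l) = 1)
m(z) = √(-27 + z)
1/m(O(A, -17)) = 1/(√(-27 + 1)) = 1/(√(-26)) = 1/(I*√26) = -I*√26/26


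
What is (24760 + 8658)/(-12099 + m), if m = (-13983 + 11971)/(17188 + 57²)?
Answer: -62087606/22479025 ≈ -2.7620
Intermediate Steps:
m = -2012/20437 (m = -2012/(17188 + 3249) = -2012/20437 ≈ -0.098449)
(24760 + 8658)/(-12099 + m) = (24760 + 8658)/(-12099 - 2012/20437) = 33418/(-247269275/20437) = 33418*(-20437/247269275) = -62087606/22479025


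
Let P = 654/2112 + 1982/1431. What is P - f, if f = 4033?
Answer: -2030616853/503712 ≈ -4031.3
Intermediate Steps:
P = 853643/503712 (P = 654*(1/2112) + 1982*(1/1431) = 109/352 + 1982/1431 = 853643/503712 ≈ 1.6947)
P - f = 853643/503712 - 1*4033 = 853643/503712 - 4033 = -2030616853/503712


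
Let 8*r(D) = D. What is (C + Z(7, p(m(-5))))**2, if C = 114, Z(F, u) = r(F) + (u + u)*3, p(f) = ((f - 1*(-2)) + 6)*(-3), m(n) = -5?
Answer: 237169/64 ≈ 3705.8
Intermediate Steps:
p(f) = -24 - 3*f (p(f) = ((f + 2) + 6)*(-3) = ((2 + f) + 6)*(-3) = (8 + f)*(-3) = -24 - 3*f)
r(D) = D/8
Z(F, u) = 6*u + F/8 (Z(F, u) = F/8 + (u + u)*3 = F/8 + (2*u)*3 = F/8 + 6*u = 6*u + F/8)
(C + Z(7, p(m(-5))))**2 = (114 + (6*(-24 - 3*(-5)) + (1/8)*7))**2 = (114 + (6*(-24 + 15) + 7/8))**2 = (114 + (6*(-9) + 7/8))**2 = (114 + (-54 + 7/8))**2 = (114 - 425/8)**2 = (487/8)**2 = 237169/64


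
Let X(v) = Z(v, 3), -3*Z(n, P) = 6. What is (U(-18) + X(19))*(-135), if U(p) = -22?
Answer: 3240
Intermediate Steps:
Z(n, P) = -2 (Z(n, P) = -⅓*6 = -2)
X(v) = -2
(U(-18) + X(19))*(-135) = (-22 - 2)*(-135) = -24*(-135) = 3240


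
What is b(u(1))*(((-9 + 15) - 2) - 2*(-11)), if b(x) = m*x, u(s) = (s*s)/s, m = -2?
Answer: -52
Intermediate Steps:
u(s) = s (u(s) = s²/s = s)
b(x) = -2*x
b(u(1))*(((-9 + 15) - 2) - 2*(-11)) = (-2*1)*(((-9 + 15) - 2) - 2*(-11)) = -2*((6 - 2) + 22) = -2*(4 + 22) = -2*26 = -52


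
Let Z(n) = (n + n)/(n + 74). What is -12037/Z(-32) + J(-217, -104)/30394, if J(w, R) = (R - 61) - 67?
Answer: 3841448357/486304 ≈ 7899.3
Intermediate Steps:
J(w, R) = -128 + R (J(w, R) = (-61 + R) - 67 = -128 + R)
Z(n) = 2*n/(74 + n) (Z(n) = (2*n)/(74 + n) = 2*n/(74 + n))
-12037/Z(-32) + J(-217, -104)/30394 = -12037/(2*(-32)/(74 - 32)) + (-128 - 104)/30394 = -12037/(2*(-32)/42) - 232*1/30394 = -12037/(2*(-32)*(1/42)) - 116/15197 = -12037/(-32/21) - 116/15197 = -12037*(-21/32) - 116/15197 = 252777/32 - 116/15197 = 3841448357/486304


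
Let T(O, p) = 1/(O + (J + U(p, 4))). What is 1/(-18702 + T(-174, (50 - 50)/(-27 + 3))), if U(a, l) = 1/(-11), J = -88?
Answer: -2883/53917877 ≈ -5.3470e-5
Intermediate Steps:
U(a, l) = -1/11
T(O, p) = 1/(-969/11 + O) (T(O, p) = 1/(O + (-88 - 1/11)) = 1/(O - 969/11) = 1/(-969/11 + O))
1/(-18702 + T(-174, (50 - 50)/(-27 + 3))) = 1/(-18702 + 11/(-969 + 11*(-174))) = 1/(-18702 + 11/(-969 - 1914)) = 1/(-18702 + 11/(-2883)) = 1/(-18702 + 11*(-1/2883)) = 1/(-18702 - 11/2883) = 1/(-53917877/2883) = -2883/53917877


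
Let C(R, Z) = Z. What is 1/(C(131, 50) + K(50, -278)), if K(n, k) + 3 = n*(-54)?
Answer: -1/2653 ≈ -0.00037693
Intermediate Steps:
K(n, k) = -3 - 54*n (K(n, k) = -3 + n*(-54) = -3 - 54*n)
1/(C(131, 50) + K(50, -278)) = 1/(50 + (-3 - 54*50)) = 1/(50 + (-3 - 2700)) = 1/(50 - 2703) = 1/(-2653) = -1/2653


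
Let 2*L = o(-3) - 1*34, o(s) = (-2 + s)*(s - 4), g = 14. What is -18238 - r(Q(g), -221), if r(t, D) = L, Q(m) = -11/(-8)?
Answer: -36477/2 ≈ -18239.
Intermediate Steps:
o(s) = (-4 + s)*(-2 + s) (o(s) = (-2 + s)*(-4 + s) = (-4 + s)*(-2 + s))
Q(m) = 11/8 (Q(m) = -11*(-⅛) = 11/8)
L = ½ (L = ((8 + (-3)² - 6*(-3)) - 1*34)/2 = ((8 + 9 + 18) - 34)/2 = (35 - 34)/2 = (½)*1 = ½ ≈ 0.50000)
r(t, D) = ½
-18238 - r(Q(g), -221) = -18238 - 1*½ = -18238 - ½ = -36477/2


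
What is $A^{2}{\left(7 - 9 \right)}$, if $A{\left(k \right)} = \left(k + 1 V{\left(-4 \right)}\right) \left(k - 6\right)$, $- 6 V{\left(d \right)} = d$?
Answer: $\frac{1024}{9} \approx 113.78$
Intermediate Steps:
$V{\left(d \right)} = - \frac{d}{6}$
$A{\left(k \right)} = \left(-6 + k\right) \left(\frac{2}{3} + k\right)$ ($A{\left(k \right)} = \left(k + 1 \left(\left(- \frac{1}{6}\right) \left(-4\right)\right)\right) \left(k - 6\right) = \left(k + 1 \cdot \frac{2}{3}\right) \left(-6 + k\right) = \left(k + \frac{2}{3}\right) \left(-6 + k\right) = \left(\frac{2}{3} + k\right) \left(-6 + k\right) = \left(-6 + k\right) \left(\frac{2}{3} + k\right)$)
$A^{2}{\left(7 - 9 \right)} = \left(-4 + \left(7 - 9\right)^{2} - \frac{16 \left(7 - 9\right)}{3}\right)^{2} = \left(-4 + \left(-2\right)^{2} - - \frac{32}{3}\right)^{2} = \left(-4 + 4 + \frac{32}{3}\right)^{2} = \left(\frac{32}{3}\right)^{2} = \frac{1024}{9}$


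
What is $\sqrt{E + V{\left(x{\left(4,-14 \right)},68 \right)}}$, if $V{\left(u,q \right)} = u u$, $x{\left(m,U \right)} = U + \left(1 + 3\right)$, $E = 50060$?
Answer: $4 \sqrt{3135} \approx 223.96$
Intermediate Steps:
$x{\left(m,U \right)} = 4 + U$ ($x{\left(m,U \right)} = U + 4 = 4 + U$)
$V{\left(u,q \right)} = u^{2}$
$\sqrt{E + V{\left(x{\left(4,-14 \right)},68 \right)}} = \sqrt{50060 + \left(4 - 14\right)^{2}} = \sqrt{50060 + \left(-10\right)^{2}} = \sqrt{50060 + 100} = \sqrt{50160} = 4 \sqrt{3135}$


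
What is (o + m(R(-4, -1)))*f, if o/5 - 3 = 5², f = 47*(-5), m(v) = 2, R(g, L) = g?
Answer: -33370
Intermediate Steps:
f = -235
o = 140 (o = 15 + 5*5² = 15 + 5*25 = 15 + 125 = 140)
(o + m(R(-4, -1)))*f = (140 + 2)*(-235) = 142*(-235) = -33370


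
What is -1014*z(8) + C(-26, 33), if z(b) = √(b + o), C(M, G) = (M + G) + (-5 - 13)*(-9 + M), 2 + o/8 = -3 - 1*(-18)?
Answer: 637 - 4056*√7 ≈ -10094.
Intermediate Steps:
o = 104 (o = -16 + 8*(-3 - 1*(-18)) = -16 + 8*(-3 + 18) = -16 + 8*15 = -16 + 120 = 104)
C(M, G) = 162 + G - 17*M (C(M, G) = (G + M) - 18*(-9 + M) = (G + M) + (162 - 18*M) = 162 + G - 17*M)
z(b) = √(104 + b) (z(b) = √(b + 104) = √(104 + b))
-1014*z(8) + C(-26, 33) = -1014*√(104 + 8) + (162 + 33 - 17*(-26)) = -4056*√7 + (162 + 33 + 442) = -4056*√7 + 637 = 637 - 4056*√7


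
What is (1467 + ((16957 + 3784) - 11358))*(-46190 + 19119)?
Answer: -293720350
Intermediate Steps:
(1467 + ((16957 + 3784) - 11358))*(-46190 + 19119) = (1467 + (20741 - 11358))*(-27071) = (1467 + 9383)*(-27071) = 10850*(-27071) = -293720350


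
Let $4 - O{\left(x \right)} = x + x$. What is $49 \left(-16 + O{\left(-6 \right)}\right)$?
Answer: $0$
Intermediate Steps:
$O{\left(x \right)} = 4 - 2 x$ ($O{\left(x \right)} = 4 - \left(x + x\right) = 4 - 2 x$)
$49 \left(-16 + O{\left(-6 \right)}\right) = 49 \left(-16 + \left(4 - -12\right)\right) = 49 \left(-16 + \left(4 + 12\right)\right) = 49 \left(-16 + 16\right) = 49 \cdot 0 = 0$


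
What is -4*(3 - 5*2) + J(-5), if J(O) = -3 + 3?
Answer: 28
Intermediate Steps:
J(O) = 0
-4*(3 - 5*2) + J(-5) = -4*(3 - 5*2) + 0 = -4*(3 - 10) + 0 = -4*(-7) + 0 = 28 + 0 = 28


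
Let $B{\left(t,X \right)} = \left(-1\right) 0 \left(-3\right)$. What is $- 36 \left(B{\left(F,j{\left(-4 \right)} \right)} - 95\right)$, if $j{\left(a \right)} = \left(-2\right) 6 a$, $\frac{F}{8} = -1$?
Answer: $3420$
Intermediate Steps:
$F = -8$ ($F = 8 \left(-1\right) = -8$)
$j{\left(a \right)} = - 12 a$
$B{\left(t,X \right)} = 0$ ($B{\left(t,X \right)} = 0 \left(-3\right) = 0$)
$- 36 \left(B{\left(F,j{\left(-4 \right)} \right)} - 95\right) = - 36 \left(0 - 95\right) = \left(-36\right) \left(-95\right) = 3420$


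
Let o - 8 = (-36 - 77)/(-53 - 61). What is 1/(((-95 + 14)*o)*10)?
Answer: -19/138375 ≈ -0.00013731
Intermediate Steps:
o = 1025/114 (o = 8 + (-36 - 77)/(-53 - 61) = 8 - 113/(-114) = 8 - 113*(-1/114) = 8 + 113/114 = 1025/114 ≈ 8.9912)
1/(((-95 + 14)*o)*10) = 1/(((-95 + 14)*(1025/114))*10) = 1/(-81*1025/114*10) = 1/(-27675/38*10) = 1/(-138375/19) = -19/138375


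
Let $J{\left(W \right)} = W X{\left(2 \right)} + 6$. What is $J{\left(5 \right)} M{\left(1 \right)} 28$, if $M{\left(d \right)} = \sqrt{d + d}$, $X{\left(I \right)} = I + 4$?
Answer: $1008 \sqrt{2} \approx 1425.5$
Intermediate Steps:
$X{\left(I \right)} = 4 + I$
$M{\left(d \right)} = \sqrt{2} \sqrt{d}$ ($M{\left(d \right)} = \sqrt{2 d} = \sqrt{2} \sqrt{d}$)
$J{\left(W \right)} = 6 + 6 W$ ($J{\left(W \right)} = W \left(4 + 2\right) + 6 = W 6 + 6 = 6 W + 6 = 6 + 6 W$)
$J{\left(5 \right)} M{\left(1 \right)} 28 = \left(6 + 6 \cdot 5\right) \sqrt{2} \sqrt{1} \cdot 28 = \left(6 + 30\right) \sqrt{2} \cdot 1 \cdot 28 = 36 \sqrt{2} \cdot 28 = 1008 \sqrt{2}$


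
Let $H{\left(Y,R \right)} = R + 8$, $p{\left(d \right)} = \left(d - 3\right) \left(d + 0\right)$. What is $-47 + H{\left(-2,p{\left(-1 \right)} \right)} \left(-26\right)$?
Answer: $-359$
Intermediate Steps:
$p{\left(d \right)} = d \left(-3 + d\right)$ ($p{\left(d \right)} = \left(-3 + d\right) d = d \left(-3 + d\right)$)
$H{\left(Y,R \right)} = 8 + R$
$-47 + H{\left(-2,p{\left(-1 \right)} \right)} \left(-26\right) = -47 + \left(8 - \left(-3 - 1\right)\right) \left(-26\right) = -47 + \left(8 - -4\right) \left(-26\right) = -47 + \left(8 + 4\right) \left(-26\right) = -47 + 12 \left(-26\right) = -47 - 312 = -359$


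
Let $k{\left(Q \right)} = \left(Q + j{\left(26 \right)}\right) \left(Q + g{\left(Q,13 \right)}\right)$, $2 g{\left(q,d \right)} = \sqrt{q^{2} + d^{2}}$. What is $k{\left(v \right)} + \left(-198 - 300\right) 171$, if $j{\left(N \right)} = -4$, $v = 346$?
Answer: $33174 + 171 \sqrt{119885} \approx 92382.0$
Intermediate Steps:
$g{\left(q,d \right)} = \frac{\sqrt{d^{2} + q^{2}}}{2}$ ($g{\left(q,d \right)} = \frac{\sqrt{q^{2} + d^{2}}}{2} = \frac{\sqrt{d^{2} + q^{2}}}{2}$)
$k{\left(Q \right)} = \left(-4 + Q\right) \left(Q + \frac{\sqrt{169 + Q^{2}}}{2}\right)$ ($k{\left(Q \right)} = \left(Q - 4\right) \left(Q + \frac{\sqrt{13^{2} + Q^{2}}}{2}\right) = \left(-4 + Q\right) \left(Q + \frac{\sqrt{169 + Q^{2}}}{2}\right)$)
$k{\left(v \right)} + \left(-198 - 300\right) 171 = \left(346^{2} - 1384 - 2 \sqrt{169 + 346^{2}} + \frac{1}{2} \cdot 346 \sqrt{169 + 346^{2}}\right) + \left(-198 - 300\right) 171 = \left(119716 - 1384 - 2 \sqrt{169 + 119716} + \frac{1}{2} \cdot 346 \sqrt{169 + 119716}\right) - 85158 = \left(119716 - 1384 - 2 \sqrt{119885} + \frac{1}{2} \cdot 346 \sqrt{119885}\right) - 85158 = \left(119716 - 1384 - 2 \sqrt{119885} + 173 \sqrt{119885}\right) - 85158 = \left(118332 + 171 \sqrt{119885}\right) - 85158 = 33174 + 171 \sqrt{119885}$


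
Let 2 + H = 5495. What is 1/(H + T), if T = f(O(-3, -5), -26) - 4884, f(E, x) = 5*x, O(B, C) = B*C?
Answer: 1/479 ≈ 0.0020877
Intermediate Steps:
H = 5493 (H = -2 + 5495 = 5493)
T = -5014 (T = 5*(-26) - 4884 = -130 - 4884 = -5014)
1/(H + T) = 1/(5493 - 5014) = 1/479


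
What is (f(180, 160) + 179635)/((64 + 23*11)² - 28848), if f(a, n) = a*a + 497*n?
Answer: 9405/2311 ≈ 4.0697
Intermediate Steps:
f(a, n) = a² + 497*n
(f(180, 160) + 179635)/((64 + 23*11)² - 28848) = ((180² + 497*160) + 179635)/((64 + 23*11)² - 28848) = ((32400 + 79520) + 179635)/((64 + 253)² - 28848) = (111920 + 179635)/(317² - 28848) = 291555/(100489 - 28848) = 291555/71641 = 291555*(1/71641) = 9405/2311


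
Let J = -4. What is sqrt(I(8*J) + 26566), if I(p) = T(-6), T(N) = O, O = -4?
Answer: sqrt(26562) ≈ 162.98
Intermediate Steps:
T(N) = -4
I(p) = -4
sqrt(I(8*J) + 26566) = sqrt(-4 + 26566) = sqrt(26562)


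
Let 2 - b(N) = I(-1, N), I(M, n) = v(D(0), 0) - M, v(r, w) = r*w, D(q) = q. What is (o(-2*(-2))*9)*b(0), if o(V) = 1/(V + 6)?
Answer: 9/10 ≈ 0.90000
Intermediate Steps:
o(V) = 1/(6 + V)
I(M, n) = -M (I(M, n) = 0*0 - M = 0 - M = -M)
b(N) = 1 (b(N) = 2 - (-1)*(-1) = 2 - 1*1 = 2 - 1 = 1)
(o(-2*(-2))*9)*b(0) = (9/(6 - 2*(-2)))*1 = (9/(6 + 4))*1 = (9/10)*1 = 9/10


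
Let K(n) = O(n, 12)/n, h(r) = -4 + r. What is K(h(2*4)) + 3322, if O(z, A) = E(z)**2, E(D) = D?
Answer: 3326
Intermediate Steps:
O(z, A) = z**2
K(n) = n (K(n) = n**2/n = n)
K(h(2*4)) + 3322 = (-4 + 2*4) + 3322 = (-4 + 8) + 3322 = 4 + 3322 = 3326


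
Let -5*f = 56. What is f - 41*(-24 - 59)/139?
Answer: 9231/695 ≈ 13.282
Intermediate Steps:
f = -56/5 (f = -⅕*56 = -56/5 ≈ -11.200)
f - 41*(-24 - 59)/139 = -56/5 - 41*(-24 - 59)/139 = -56/5 - (-3403)/139 = -56/5 - 41*(-83/139) = -56/5 + 3403/139 = 9231/695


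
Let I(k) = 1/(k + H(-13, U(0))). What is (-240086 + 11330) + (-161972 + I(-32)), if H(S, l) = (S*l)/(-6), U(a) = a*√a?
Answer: -12503297/32 ≈ -3.9073e+5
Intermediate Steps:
U(a) = a^(3/2)
H(S, l) = -S*l/6 (H(S, l) = (S*l)*(-⅙) = -S*l/6)
I(k) = 1/k (I(k) = 1/(k - ⅙*(-13)*0^(3/2)) = 1/(k - ⅙*(-13)*0) = 1/(k + 0) = 1/k)
(-240086 + 11330) + (-161972 + I(-32)) = (-240086 + 11330) + (-161972 + 1/(-32)) = -228756 + (-161972 - 1/32) = -228756 - 5183105/32 = -12503297/32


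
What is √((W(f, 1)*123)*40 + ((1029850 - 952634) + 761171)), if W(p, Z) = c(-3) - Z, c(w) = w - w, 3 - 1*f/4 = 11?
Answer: √833467 ≈ 912.94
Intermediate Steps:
f = -32 (f = 12 - 4*11 = 12 - 44 = -32)
c(w) = 0
W(p, Z) = -Z (W(p, Z) = 0 - Z = -Z)
√((W(f, 1)*123)*40 + ((1029850 - 952634) + 761171)) = √((-1*1*123)*40 + ((1029850 - 952634) + 761171)) = √(-1*123*40 + (77216 + 761171)) = √(-123*40 + 838387) = √(-4920 + 838387) = √833467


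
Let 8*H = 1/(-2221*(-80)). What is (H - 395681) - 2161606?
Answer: -3635030033279/1421440 ≈ -2.5573e+6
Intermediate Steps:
H = 1/1421440 (H = 1/(8*((-2221*(-80)))) = (1/8)/177680 = (1/8)*(1/177680) = 1/1421440 ≈ 7.0351e-7)
(H - 395681) - 2161606 = (1/1421440 - 395681) - 2161606 = -562436800639/1421440 - 2161606 = -3635030033279/1421440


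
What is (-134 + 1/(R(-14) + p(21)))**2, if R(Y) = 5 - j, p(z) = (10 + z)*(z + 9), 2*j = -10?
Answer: 15865669681/883600 ≈ 17956.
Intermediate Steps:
j = -5 (j = (1/2)*(-10) = -5)
p(z) = (9 + z)*(10 + z) (p(z) = (10 + z)*(9 + z) = (9 + z)*(10 + z))
R(Y) = 10 (R(Y) = 5 - 1*(-5) = 5 + 5 = 10)
(-134 + 1/(R(-14) + p(21)))**2 = (-134 + 1/(10 + (90 + 21**2 + 19*21)))**2 = (-134 + 1/(10 + (90 + 441 + 399)))**2 = (-134 + 1/(10 + 930))**2 = (-134 + 1/940)**2 = (-125959/940)**2 = 15865669681/883600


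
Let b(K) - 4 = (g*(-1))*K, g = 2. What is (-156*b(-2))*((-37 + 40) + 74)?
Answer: -96096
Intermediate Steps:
b(K) = 4 - 2*K (b(K) = 4 + (2*(-1))*K = 4 - 2*K)
(-156*b(-2))*((-37 + 40) + 74) = (-156*(4 - 2*(-2)))*((-37 + 40) + 74) = (-156*(4 + 4))*(3 + 74) = -156*8*77 = -1248*77 = -96096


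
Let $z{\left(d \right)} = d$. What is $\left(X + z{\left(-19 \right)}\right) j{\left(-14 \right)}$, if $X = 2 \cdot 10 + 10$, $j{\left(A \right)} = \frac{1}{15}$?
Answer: $\frac{11}{15} \approx 0.73333$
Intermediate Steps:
$j{\left(A \right)} = \frac{1}{15}$
$X = 30$ ($X = 20 + 10 = 30$)
$\left(X + z{\left(-19 \right)}\right) j{\left(-14 \right)} = \left(30 - 19\right) \frac{1}{15} = 11 \cdot \frac{1}{15} = \frac{11}{15}$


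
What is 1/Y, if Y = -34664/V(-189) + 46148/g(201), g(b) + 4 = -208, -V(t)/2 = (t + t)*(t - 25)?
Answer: -153117/33297586 ≈ -0.0045984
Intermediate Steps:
V(t) = -4*t*(-25 + t) (V(t) = -2*(t + t)*(t - 25) = -2*2*t*(-25 + t) = -4*t*(-25 + t))
g(b) = -212 (g(b) = -4 - 208 = -212)
Y = -33297586/153117 (Y = -34664*(-1/(756*(25 - 1*(-189)))) + 46148/(-212) = -34664*(-1/(756*(25 + 189))) + 46148*(-1/212) = -34664/(4*(-189)*214) - 11537/53 = -34664/(-161784) - 11537/53 = -34664*(-1/161784) - 11537/53 = 619/2889 - 11537/53 = -33297586/153117 ≈ -217.47)
1/Y = 1/(-33297586/153117) = -153117/33297586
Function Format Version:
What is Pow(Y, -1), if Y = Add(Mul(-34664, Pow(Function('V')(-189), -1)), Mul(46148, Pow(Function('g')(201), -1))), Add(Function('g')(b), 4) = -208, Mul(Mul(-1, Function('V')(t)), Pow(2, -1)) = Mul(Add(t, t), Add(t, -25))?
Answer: Rational(-153117, 33297586) ≈ -0.0045984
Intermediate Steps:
Function('V')(t) = Mul(-4, t, Add(-25, t)) (Function('V')(t) = Mul(-2, Mul(Add(t, t), Add(t, -25))) = Mul(-2, Mul(Mul(2, t), Add(-25, t))) = Mul(-2, Mul(2, t, Add(-25, t))) = Mul(-4, t, Add(-25, t)))
Function('g')(b) = -212 (Function('g')(b) = Add(-4, -208) = -212)
Y = Rational(-33297586, 153117) (Y = Add(Mul(-34664, Pow(Mul(4, -189, Add(25, Mul(-1, -189))), -1)), Mul(46148, Pow(-212, -1))) = Add(Mul(-34664, Pow(Mul(4, -189, Add(25, 189)), -1)), Mul(46148, Rational(-1, 212))) = Add(Mul(-34664, Pow(Mul(4, -189, 214), -1)), Rational(-11537, 53)) = Add(Mul(-34664, Pow(-161784, -1)), Rational(-11537, 53)) = Add(Mul(-34664, Rational(-1, 161784)), Rational(-11537, 53)) = Add(Rational(619, 2889), Rational(-11537, 53)) = Rational(-33297586, 153117) ≈ -217.47)
Pow(Y, -1) = Pow(Rational(-33297586, 153117), -1) = Rational(-153117, 33297586)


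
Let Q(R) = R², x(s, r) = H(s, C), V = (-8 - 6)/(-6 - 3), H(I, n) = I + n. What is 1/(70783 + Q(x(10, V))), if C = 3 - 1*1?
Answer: 1/70927 ≈ 1.4099e-5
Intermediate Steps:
C = 2 (C = 3 - 1 = 2)
V = 14/9 (V = -14/(-9) = -14*(-⅑) = 14/9 ≈ 1.5556)
x(s, r) = 2 + s (x(s, r) = s + 2 = 2 + s)
1/(70783 + Q(x(10, V))) = 1/(70783 + (2 + 10)²) = 1/(70783 + 12²) = 1/(70783 + 144) = 1/70927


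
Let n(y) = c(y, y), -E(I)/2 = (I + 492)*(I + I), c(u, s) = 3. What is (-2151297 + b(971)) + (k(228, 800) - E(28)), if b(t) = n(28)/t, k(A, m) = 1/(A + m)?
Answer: -2089264376661/998188 ≈ -2.0931e+6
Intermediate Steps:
E(I) = -4*I*(492 + I) (E(I) = -2*(I + 492)*(I + I) = -2*(492 + I)*2*I = -4*I*(492 + I))
n(y) = 3
b(t) = 3/t
(-2151297 + b(971)) + (k(228, 800) - E(28)) = (-2151297 + 3/971) + (1/(228 + 800) - (-4)*28*(492 + 28)) = (-2151297 + 3*(1/971)) + (1/1028 - (-4)*28*520) = (-2151297 + 3/971) + (1/1028 - 1*(-58240)) = -2088909384/971 + (1/1028 + 58240) = -2088909384/971 + 59870721/1028 = -2089264376661/998188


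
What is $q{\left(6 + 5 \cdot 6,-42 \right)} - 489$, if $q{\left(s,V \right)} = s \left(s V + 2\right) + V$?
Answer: $-54891$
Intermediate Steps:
$q{\left(s,V \right)} = V + s \left(2 + V s\right)$ ($q{\left(s,V \right)} = s \left(V s + 2\right) + V = s \left(2 + V s\right) + V = V + s \left(2 + V s\right)$)
$q{\left(6 + 5 \cdot 6,-42 \right)} - 489 = \left(-42 + 2 \left(6 + 5 \cdot 6\right) - 42 \left(6 + 5 \cdot 6\right)^{2}\right) - 489 = \left(-42 + 2 \left(6 + 30\right) - 42 \left(6 + 30\right)^{2}\right) - 489 = \left(-42 + 2 \cdot 36 - 42 \cdot 36^{2}\right) - 489 = \left(-42 + 72 - 54432\right) - 489 = -54402 - 489 = -54891$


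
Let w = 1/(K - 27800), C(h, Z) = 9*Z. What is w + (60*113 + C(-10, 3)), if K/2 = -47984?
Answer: 842488775/123768 ≈ 6807.0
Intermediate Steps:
K = -95968 (K = 2*(-47984) = -95968)
w = -1/123768 (w = 1/(-95968 - 27800) = 1/(-123768) = -1/123768 ≈ -8.0796e-6)
w + (60*113 + C(-10, 3)) = -1/123768 + (60*113 + 9*3) = -1/123768 + (6780 + 27) = -1/123768 + 6807 = 842488775/123768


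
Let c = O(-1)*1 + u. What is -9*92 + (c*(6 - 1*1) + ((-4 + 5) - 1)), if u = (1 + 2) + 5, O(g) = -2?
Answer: -798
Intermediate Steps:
u = 8 (u = 3 + 5 = 8)
c = 6 (c = -2*1 + 8 = -2 + 8 = 6)
-9*92 + (c*(6 - 1*1) + ((-4 + 5) - 1)) = -9*92 + (6*(6 - 1*1) + ((-4 + 5) - 1)) = -828 + (6*(6 - 1) + (1 - 1)) = -828 + (6*5 + 0) = -828 + (30 + 0) = -828 + 30 = -798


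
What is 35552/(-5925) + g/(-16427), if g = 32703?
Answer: -777777979/97329975 ≈ -7.9911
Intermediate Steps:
35552/(-5925) + g/(-16427) = 35552/(-5925) + 32703/(-16427) = 35552*(-1/5925) + 32703*(-1/16427) = -35552/5925 - 32703/16427 = -777777979/97329975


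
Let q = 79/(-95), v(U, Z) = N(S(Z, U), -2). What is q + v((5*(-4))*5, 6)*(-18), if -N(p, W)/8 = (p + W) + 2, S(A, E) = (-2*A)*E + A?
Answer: 16498001/95 ≈ 1.7366e+5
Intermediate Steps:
S(A, E) = A - 2*A*E (S(A, E) = -2*A*E + A = A - 2*A*E)
N(p, W) = -16 - 8*W - 8*p (N(p, W) = -8*((p + W) + 2) = -8*((W + p) + 2) = -8*(2 + W + p) = -16 - 8*W - 8*p)
v(U, Z) = -8*Z*(1 - 2*U) (v(U, Z) = -16 - 8*(-2) - 8*Z*(1 - 2*U) = -16 + 16 - 8*Z*(1 - 2*U) = -8*Z*(1 - 2*U))
q = -79/95 (q = 79*(-1/95) = -79/95 ≈ -0.83158)
q + v((5*(-4))*5, 6)*(-18) = -79/95 + (8*6*(-1 + 2*((5*(-4))*5)))*(-18) = -79/95 + (8*6*(-1 + 2*(-20*5)))*(-18) = -79/95 + (8*6*(-1 + 2*(-100)))*(-18) = -79/95 + (8*6*(-1 - 200))*(-18) = -79/95 + (8*6*(-201))*(-18) = -79/95 - 9648*(-18) = -79/95 + 173664 = 16498001/95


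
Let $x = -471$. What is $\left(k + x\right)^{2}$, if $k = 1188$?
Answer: $514089$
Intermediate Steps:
$\left(k + x\right)^{2} = \left(1188 - 471\right)^{2} = 717^{2} = 514089$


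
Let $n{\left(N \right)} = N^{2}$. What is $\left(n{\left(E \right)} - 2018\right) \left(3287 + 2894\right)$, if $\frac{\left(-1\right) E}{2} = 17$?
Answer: $-5328022$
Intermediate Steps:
$E = -34$ ($E = \left(-2\right) 17 = -34$)
$\left(n{\left(E \right)} - 2018\right) \left(3287 + 2894\right) = \left(\left(-34\right)^{2} - 2018\right) \left(3287 + 2894\right) = \left(1156 - 2018\right) 6181 = \left(-862\right) 6181 = -5328022$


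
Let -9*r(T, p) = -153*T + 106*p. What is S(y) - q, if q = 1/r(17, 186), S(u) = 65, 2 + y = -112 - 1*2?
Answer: 370828/5705 ≈ 65.000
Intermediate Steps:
r(T, p) = 17*T - 106*p/9 (r(T, p) = -(-153*T + 106*p)/9 = 17*T - 106*p/9)
y = -116 (y = -2 + (-112 - 1*2) = -2 + (-112 - 2) = -2 - 114 = -116)
q = -3/5705 (q = 1/(17*17 - 106/9*186) = 1/(289 - 6572/3) = 1/(-5705/3) = -3/5705 ≈ -0.00052585)
S(y) - q = 65 - 1*(-3/5705) = 65 + 3/5705 = 370828/5705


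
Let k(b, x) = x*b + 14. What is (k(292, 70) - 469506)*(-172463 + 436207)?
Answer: -118434770688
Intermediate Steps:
k(b, x) = 14 + b*x (k(b, x) = b*x + 14 = 14 + b*x)
(k(292, 70) - 469506)*(-172463 + 436207) = ((14 + 292*70) - 469506)*(-172463 + 436207) = ((14 + 20440) - 469506)*263744 = (20454 - 469506)*263744 = -449052*263744 = -118434770688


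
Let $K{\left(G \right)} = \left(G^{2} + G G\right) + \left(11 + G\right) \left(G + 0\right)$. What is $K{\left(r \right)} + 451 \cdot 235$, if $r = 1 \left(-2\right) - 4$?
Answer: $106027$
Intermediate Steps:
$r = -6$ ($r = -2 - 4 = -6$)
$K{\left(G \right)} = 2 G^{2} + G \left(11 + G\right)$ ($K{\left(G \right)} = \left(G^{2} + G^{2}\right) + \left(11 + G\right) G = 2 G^{2} + G \left(11 + G\right)$)
$K{\left(r \right)} + 451 \cdot 235 = - 6 \left(11 + 3 \left(-6\right)\right) + 451 \cdot 235 = - 6 \left(11 - 18\right) + 105985 = \left(-6\right) \left(-7\right) + 105985 = 42 + 105985 = 106027$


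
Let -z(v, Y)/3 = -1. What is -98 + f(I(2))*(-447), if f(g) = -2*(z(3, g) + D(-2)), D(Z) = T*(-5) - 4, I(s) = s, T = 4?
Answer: -18872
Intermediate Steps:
z(v, Y) = 3 (z(v, Y) = -3*(-1) = 3)
D(Z) = -24 (D(Z) = 4*(-5) - 4 = -20 - 4 = -24)
f(g) = 42 (f(g) = -2*(3 - 24) = -2*(-21) = 42)
-98 + f(I(2))*(-447) = -98 + 42*(-447) = -98 - 18774 = -18872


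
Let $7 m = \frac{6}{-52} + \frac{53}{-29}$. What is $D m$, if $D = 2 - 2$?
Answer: $0$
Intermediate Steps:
$D = 0$
$m = - \frac{1465}{5278}$ ($m = \frac{\frac{6}{-52} + \frac{53}{-29}}{7} = \frac{6 \left(- \frac{1}{52}\right) + 53 \left(- \frac{1}{29}\right)}{7} = \frac{- \frac{3}{26} - \frac{53}{29}}{7} = \frac{1}{7} \left(- \frac{1465}{754}\right) = - \frac{1465}{5278} \approx -0.27757$)
$D m = 0 \left(- \frac{1465}{5278}\right) = 0$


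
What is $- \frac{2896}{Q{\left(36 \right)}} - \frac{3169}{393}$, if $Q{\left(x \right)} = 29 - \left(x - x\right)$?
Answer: $- \frac{1230029}{11397} \approx -107.93$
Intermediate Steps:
$Q{\left(x \right)} = 29$ ($Q{\left(x \right)} = 29 - 0 = 29 + 0 = 29$)
$- \frac{2896}{Q{\left(36 \right)}} - \frac{3169}{393} = - \frac{2896}{29} - \frac{3169}{393} = - \frac{1230029}{11397}$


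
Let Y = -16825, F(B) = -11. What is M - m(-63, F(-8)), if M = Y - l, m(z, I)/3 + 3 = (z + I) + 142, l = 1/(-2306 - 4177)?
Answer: -110340659/6483 ≈ -17020.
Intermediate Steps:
l = -1/6483 (l = 1/(-6483) = -1/6483 ≈ -0.00015425)
m(z, I) = 417 + 3*I + 3*z (m(z, I) = -9 + 3*((z + I) + 142) = -9 + 3*((I + z) + 142) = -9 + 3*(142 + I + z) = -9 + (426 + 3*I + 3*z) = 417 + 3*I + 3*z)
M = -109076474/6483 (M = -16825 - 1*(-1/6483) = -16825 + 1/6483 = -109076474/6483 ≈ -16825.)
M - m(-63, F(-8)) = -109076474/6483 - (417 + 3*(-11) + 3*(-63)) = -109076474/6483 - (417 - 33 - 189) = -109076474/6483 - 1*195 = -109076474/6483 - 195 = -110340659/6483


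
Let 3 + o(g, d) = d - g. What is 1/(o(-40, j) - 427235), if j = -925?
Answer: -1/428123 ≈ -2.3358e-6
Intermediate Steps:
o(g, d) = -3 + d - g (o(g, d) = -3 + (d - g) = -3 + d - g)
1/(o(-40, j) - 427235) = 1/((-3 - 925 - 1*(-40)) - 427235) = 1/((-3 - 925 + 40) - 427235) = 1/(-888 - 427235) = 1/(-428123) = -1/428123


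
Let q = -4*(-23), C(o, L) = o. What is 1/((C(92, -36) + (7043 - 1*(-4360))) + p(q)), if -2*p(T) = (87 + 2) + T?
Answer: 2/22809 ≈ 8.7685e-5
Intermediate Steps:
q = 92
p(T) = -89/2 - T/2 (p(T) = -((87 + 2) + T)/2 = -(89 + T)/2 = -89/2 - T/2)
1/((C(92, -36) + (7043 - 1*(-4360))) + p(q)) = 1/((92 + (7043 - 1*(-4360))) + (-89/2 - ½*92)) = 1/((92 + (7043 + 4360)) + (-89/2 - 46)) = 1/((92 + 11403) - 181/2) = 1/(11495 - 181/2) = 1/(22809/2) = 2/22809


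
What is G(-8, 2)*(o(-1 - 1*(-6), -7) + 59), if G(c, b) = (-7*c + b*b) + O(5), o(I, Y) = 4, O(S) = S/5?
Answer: 3843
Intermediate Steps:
O(S) = S/5 (O(S) = S*(1/5) = S/5)
G(c, b) = 1 + b**2 - 7*c (G(c, b) = (-7*c + b*b) + (1/5)*5 = (-7*c + b**2) + 1 = (b**2 - 7*c) + 1 = 1 + b**2 - 7*c)
G(-8, 2)*(o(-1 - 1*(-6), -7) + 59) = (1 + 2**2 - 7*(-8))*(4 + 59) = (1 + 4 + 56)*63 = 61*63 = 3843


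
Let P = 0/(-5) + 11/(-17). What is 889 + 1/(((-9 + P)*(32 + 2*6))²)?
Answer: 46290813473/52070656 ≈ 889.00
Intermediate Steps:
P = -11/17 (P = 0*(-⅕) + 11*(-1/17) = 0 - 11/17 = -11/17 ≈ -0.64706)
889 + 1/(((-9 + P)*(32 + 2*6))²) = 889 + 1/(((-9 - 11/17)*(32 + 2*6))²) = 889 + 1/((-164*(32 + 12)/17)²) = 889 + 1/((-164/17*44)²) = 889 + 1/((-7216/17)²) = 889 + 1/(52070656/289) = 889 + 289/52070656 = 46290813473/52070656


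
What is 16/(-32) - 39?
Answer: -79/2 ≈ -39.500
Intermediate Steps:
16/(-32) - 39 = -1/32*16 - 39 = -½ - 39 = -79/2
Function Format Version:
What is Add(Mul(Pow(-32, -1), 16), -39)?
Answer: Rational(-79, 2) ≈ -39.500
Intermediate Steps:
Add(Mul(Pow(-32, -1), 16), -39) = Add(Mul(Rational(-1, 32), 16), -39) = Add(Rational(-1, 2), -39) = Rational(-79, 2)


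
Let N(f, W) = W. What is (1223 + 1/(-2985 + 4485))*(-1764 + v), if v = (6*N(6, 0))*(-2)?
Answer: -269671647/125 ≈ -2.1574e+6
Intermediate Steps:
v = 0 (v = (6*0)*(-2) = 0*(-2) = 0)
(1223 + 1/(-2985 + 4485))*(-1764 + v) = (1223 + 1/(-2985 + 4485))*(-1764 + 0) = (1223 + 1/1500)*(-1764) = (1834501/1500)*(-1764) = -269671647/125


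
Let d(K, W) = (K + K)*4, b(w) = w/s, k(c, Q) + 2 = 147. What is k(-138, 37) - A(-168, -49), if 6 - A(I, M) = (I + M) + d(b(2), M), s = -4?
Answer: -82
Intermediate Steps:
k(c, Q) = 145 (k(c, Q) = -2 + 147 = 145)
b(w) = -w/4 (b(w) = w/(-4) = w*(-¼) = -w/4)
d(K, W) = 8*K (d(K, W) = (2*K)*4 = 8*K)
A(I, M) = 10 - I - M (A(I, M) = 6 - ((I + M) + 8*(-¼*2)) = 6 - ((I + M) + 8*(-½)) = 6 - ((I + M) - 4) = 6 - (-4 + I + M) = 6 + (4 - I - M) = 10 - I - M)
k(-138, 37) - A(-168, -49) = 145 - (10 - 1*(-168) - 1*(-49)) = 145 - (10 + 168 + 49) = 145 - 1*227 = 145 - 227 = -82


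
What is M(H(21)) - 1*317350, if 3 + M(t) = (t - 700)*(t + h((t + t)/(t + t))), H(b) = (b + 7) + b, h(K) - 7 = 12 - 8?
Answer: -356413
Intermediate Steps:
h(K) = 11 (h(K) = 7 + (12 - 8) = 7 + 4 = 11)
H(b) = 7 + 2*b (H(b) = (7 + b) + b = 7 + 2*b)
M(t) = -3 + (-700 + t)*(11 + t) (M(t) = -3 + (t - 700)*(t + 11) = -3 + (-700 + t)*(11 + t))
M(H(21)) - 1*317350 = (-7703 + (7 + 2*21)**2 - 689*(7 + 2*21)) - 1*317350 = (-7703 + (7 + 42)**2 - 689*(7 + 42)) - 317350 = (-7703 + 49**2 - 689*49) - 317350 = (-7703 + 2401 - 33761) - 317350 = -39063 - 317350 = -356413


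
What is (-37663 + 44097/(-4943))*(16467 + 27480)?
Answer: -8183472211782/4943 ≈ -1.6556e+9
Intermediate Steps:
(-37663 + 44097/(-4943))*(16467 + 27480) = (-37663 + 44097*(-1/4943))*43947 = (-37663 - 44097/4943)*43947 = -186212306/4943*43947 = -8183472211782/4943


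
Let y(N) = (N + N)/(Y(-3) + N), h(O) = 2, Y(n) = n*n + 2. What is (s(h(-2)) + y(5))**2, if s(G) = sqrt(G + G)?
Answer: 441/64 ≈ 6.8906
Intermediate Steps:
Y(n) = 2 + n**2 (Y(n) = n**2 + 2 = 2 + n**2)
y(N) = 2*N/(11 + N) (y(N) = (N + N)/((2 + (-3)**2) + N) = (2*N)/((2 + 9) + N) = (2*N)/(11 + N) = 2*N/(11 + N))
s(G) = sqrt(2)*sqrt(G) (s(G) = sqrt(2*G) = sqrt(2)*sqrt(G))
(s(h(-2)) + y(5))**2 = (sqrt(2)*sqrt(2) + 2*5/(11 + 5))**2 = (2 + 2*5/16)**2 = (2 + 2*5*(1/16))**2 = (2 + 5/8)**2 = (21/8)**2 = 441/64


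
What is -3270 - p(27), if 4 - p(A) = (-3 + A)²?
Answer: -2698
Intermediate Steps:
p(A) = 4 - (-3 + A)²
-3270 - p(27) = -3270 - (4 - (-3 + 27)²) = -3270 - (4 - 1*24²) = -3270 - (4 - 1*576) = -3270 - (4 - 576) = -3270 - 1*(-572) = -3270 + 572 = -2698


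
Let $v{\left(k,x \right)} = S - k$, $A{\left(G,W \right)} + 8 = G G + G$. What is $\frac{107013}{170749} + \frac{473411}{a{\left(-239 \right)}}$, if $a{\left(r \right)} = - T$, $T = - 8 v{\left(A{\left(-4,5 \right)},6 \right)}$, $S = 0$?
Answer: $- \frac{80831030423}{5463968} \approx -14793.0$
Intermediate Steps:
$A{\left(G,W \right)} = -8 + G + G^{2}$ ($A{\left(G,W \right)} = -8 + \left(G G + G\right) = -8 + \left(G^{2} + G\right) = -8 + \left(G + G^{2}\right) = -8 + G + G^{2}$)
$v{\left(k,x \right)} = - k$ ($v{\left(k,x \right)} = 0 - k = - k$)
$T = 32$ ($T = - 8 \left(- (-8 - 4 + \left(-4\right)^{2})\right) = - 8 \left(- (-8 - 4 + 16)\right) = - 8 \left(\left(-1\right) 4\right) = \left(-8\right) \left(-4\right) = 32$)
$a{\left(r \right)} = -32$ ($a{\left(r \right)} = \left(-1\right) 32 = -32$)
$\frac{107013}{170749} + \frac{473411}{a{\left(-239 \right)}} = \frac{107013}{170749} + \frac{473411}{-32} = 107013 \cdot \frac{1}{170749} + 473411 \left(- \frac{1}{32}\right) = \frac{107013}{170749} - \frac{473411}{32} = - \frac{80831030423}{5463968}$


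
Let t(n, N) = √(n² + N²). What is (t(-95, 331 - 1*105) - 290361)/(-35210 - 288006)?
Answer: 290361/323216 - √60101/323216 ≈ 0.89759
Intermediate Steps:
t(n, N) = √(N² + n²)
(t(-95, 331 - 1*105) - 290361)/(-35210 - 288006) = (√((331 - 1*105)² + (-95)²) - 290361)/(-35210 - 288006) = (√((331 - 105)² + 9025) - 290361)/(-323216) = (√(226² + 9025) - 290361)*(-1/323216) = (√(51076 + 9025) - 290361)*(-1/323216) = (√60101 - 290361)*(-1/323216) = (-290361 + √60101)*(-1/323216) = 290361/323216 - √60101/323216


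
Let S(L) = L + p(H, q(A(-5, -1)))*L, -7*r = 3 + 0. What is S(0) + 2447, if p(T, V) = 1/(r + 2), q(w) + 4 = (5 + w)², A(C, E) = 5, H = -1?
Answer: 2447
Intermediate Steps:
r = -3/7 (r = -(3 + 0)/7 = -⅐*3 = -3/7 ≈ -0.42857)
q(w) = -4 + (5 + w)²
p(T, V) = 7/11 (p(T, V) = 1/(-3/7 + 2) = 1/(11/7) = 7/11)
S(L) = 18*L/11 (S(L) = L + 7*L/11 = 18*L/11)
S(0) + 2447 = (18/11)*0 + 2447 = 0 + 2447 = 2447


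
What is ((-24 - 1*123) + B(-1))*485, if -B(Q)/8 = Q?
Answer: -67415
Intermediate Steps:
B(Q) = -8*Q
((-24 - 1*123) + B(-1))*485 = ((-24 - 1*123) - 8*(-1))*485 = ((-24 - 123) + 8)*485 = (-147 + 8)*485 = -139*485 = -67415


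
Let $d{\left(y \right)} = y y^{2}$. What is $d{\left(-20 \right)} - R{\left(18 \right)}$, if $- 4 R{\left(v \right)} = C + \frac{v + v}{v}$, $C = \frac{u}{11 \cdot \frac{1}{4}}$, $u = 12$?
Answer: $- \frac{175965}{22} \approx -7998.4$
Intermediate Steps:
$d{\left(y \right)} = y^{3}$
$C = \frac{48}{11}$ ($C = \frac{12}{11 \cdot \frac{1}{4}} = \frac{12}{\frac{11}{4}} = 12 \cdot \frac{4}{11} = \frac{48}{11} \approx 4.3636$)
$R{\left(v \right)} = - \frac{35}{22}$ ($R{\left(v \right)} = - \frac{\frac{48}{11} + \frac{v + v}{v}}{4} = - \frac{\frac{48}{11} + \frac{2 v}{v}}{4} = - \frac{\frac{48}{11} + 2}{4} = \left(- \frac{1}{4}\right) \frac{70}{11} = - \frac{35}{22}$)
$d{\left(-20 \right)} - R{\left(18 \right)} = \left(-20\right)^{3} - - \frac{35}{22} = -8000 + \frac{35}{22} = - \frac{175965}{22}$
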